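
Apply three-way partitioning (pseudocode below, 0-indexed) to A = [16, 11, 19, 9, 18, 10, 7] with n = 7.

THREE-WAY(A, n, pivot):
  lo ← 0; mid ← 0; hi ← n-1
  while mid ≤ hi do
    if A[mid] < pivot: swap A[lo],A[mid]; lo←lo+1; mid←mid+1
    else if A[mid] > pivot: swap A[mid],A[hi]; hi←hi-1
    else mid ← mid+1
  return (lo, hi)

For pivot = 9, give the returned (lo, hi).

pivot = 9; lo=0, mid=0, hi=6
A[mid]=16>9: swap A[0],A[6]; hi=5 → [7, 11, 19, 9, 18, 10, 16]
A[mid]=7<9: swap A[0],A[0]; lo=1,mid=1 → [7, 11, 19, 9, 18, 10, 16]
A[mid]=11>9: swap A[1],A[5]; hi=4 → [7, 10, 19, 9, 18, 11, 16]
A[mid]=10>9: swap A[1],A[4]; hi=3 → [7, 18, 19, 9, 10, 11, 16]
A[mid]=18>9: swap A[1],A[3]; hi=2 → [7, 9, 19, 18, 10, 11, 16]
A[mid]=9=9: mid=2
A[mid]=19>9: swap A[2],A[2]; hi=1 → [7, 9, 19, 18, 10, 11, 16]
end: lo=1, hi=1; A = [7, 9, 19, 18, 10, 11, 16]

(1, 1)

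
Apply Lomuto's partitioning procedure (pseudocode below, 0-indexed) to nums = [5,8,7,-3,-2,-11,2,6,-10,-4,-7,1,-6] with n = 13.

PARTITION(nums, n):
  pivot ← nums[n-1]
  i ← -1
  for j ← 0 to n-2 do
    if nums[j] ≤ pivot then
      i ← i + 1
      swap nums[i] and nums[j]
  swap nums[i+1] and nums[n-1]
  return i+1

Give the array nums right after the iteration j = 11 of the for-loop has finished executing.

[-11,-10,-7,-3,-2,5,2,6,8,-4,7,1,-6]

pivot = nums[12] = -6; i = -1
j=0: nums[0]=5 > -6 → no swap
j=1: nums[1]=8 > -6 → no swap
j=2: nums[2]=7 > -6 → no swap
j=3: nums[3]=-3 > -6 → no swap
j=4: nums[4]=-2 > -6 → no swap
j=5: nums[5]=-11 ≤ -6 → i=0, swap nums[0],nums[5] → [-11,8,7,-3,-2,5,2,6,-10,-4,-7,1,-6]
j=6: nums[6]=2 > -6 → no swap
j=7: nums[7]=6 > -6 → no swap
j=8: nums[8]=-10 ≤ -6 → i=1, swap nums[1],nums[8] → [-11,-10,7,-3,-2,5,2,6,8,-4,-7,1,-6]
j=9: nums[9]=-4 > -6 → no swap
j=10: nums[10]=-7 ≤ -6 → i=2, swap nums[2],nums[10] → [-11,-10,-7,-3,-2,5,2,6,8,-4,7,1,-6]
j=11: nums[11]=1 > -6 → no swap
(after j=11) nums = [-11,-10,-7,-3,-2,5,2,6,8,-4,7,1,-6]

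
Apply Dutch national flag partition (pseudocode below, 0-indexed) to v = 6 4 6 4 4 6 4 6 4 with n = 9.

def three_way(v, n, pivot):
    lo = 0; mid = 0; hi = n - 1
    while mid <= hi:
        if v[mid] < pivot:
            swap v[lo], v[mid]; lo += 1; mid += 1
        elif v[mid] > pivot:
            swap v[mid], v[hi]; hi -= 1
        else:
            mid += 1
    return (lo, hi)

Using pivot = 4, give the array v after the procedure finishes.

4 4 4 4 4 6 6 6 6

pivot = 4; lo=0, mid=0, hi=8
v[mid]=6>4: swap v[0],v[8]; hi=7 → 4 4 6 4 4 6 4 6 6
v[mid]=4=4: mid=1
v[mid]=4=4: mid=2
v[mid]=6>4: swap v[2],v[7]; hi=6 → 4 4 6 4 4 6 4 6 6
v[mid]=6>4: swap v[2],v[6]; hi=5 → 4 4 4 4 4 6 6 6 6
v[mid]=4=4: mid=3
v[mid]=4=4: mid=4
v[mid]=4=4: mid=5
v[mid]=6>4: swap v[5],v[5]; hi=4 → 4 4 4 4 4 6 6 6 6
end: lo=0, hi=4; v = 4 4 4 4 4 6 6 6 6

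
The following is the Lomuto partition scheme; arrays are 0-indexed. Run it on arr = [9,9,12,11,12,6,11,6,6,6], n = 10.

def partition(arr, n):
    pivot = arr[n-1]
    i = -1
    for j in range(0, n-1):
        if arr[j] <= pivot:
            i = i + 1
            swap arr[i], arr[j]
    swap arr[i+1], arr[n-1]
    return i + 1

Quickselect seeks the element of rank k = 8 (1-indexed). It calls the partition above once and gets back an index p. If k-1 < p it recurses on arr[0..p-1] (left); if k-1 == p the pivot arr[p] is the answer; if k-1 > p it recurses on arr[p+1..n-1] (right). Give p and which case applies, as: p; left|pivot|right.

pivot = arr[9] = 6; i = -1
j=0: arr[0]=9 > 6 → no swap
j=1: arr[1]=9 > 6 → no swap
j=2: arr[2]=12 > 6 → no swap
j=3: arr[3]=11 > 6 → no swap
j=4: arr[4]=12 > 6 → no swap
j=5: arr[5]=6 ≤ 6 → i=0, swap arr[0],arr[5] → [6,9,12,11,12,9,11,6,6,6]
j=6: arr[6]=11 > 6 → no swap
j=7: arr[7]=6 ≤ 6 → i=1, swap arr[1],arr[7] → [6,6,12,11,12,9,11,9,6,6]
j=8: arr[8]=6 ≤ 6 → i=2, swap arr[2],arr[8] → [6,6,6,11,12,9,11,9,12,6]
final swap arr[3],arr[9] → [6,6,6,6,12,9,11,9,12,11]; return 3
p = 3; k-1 = 7 > 3 ⇒ right

3; right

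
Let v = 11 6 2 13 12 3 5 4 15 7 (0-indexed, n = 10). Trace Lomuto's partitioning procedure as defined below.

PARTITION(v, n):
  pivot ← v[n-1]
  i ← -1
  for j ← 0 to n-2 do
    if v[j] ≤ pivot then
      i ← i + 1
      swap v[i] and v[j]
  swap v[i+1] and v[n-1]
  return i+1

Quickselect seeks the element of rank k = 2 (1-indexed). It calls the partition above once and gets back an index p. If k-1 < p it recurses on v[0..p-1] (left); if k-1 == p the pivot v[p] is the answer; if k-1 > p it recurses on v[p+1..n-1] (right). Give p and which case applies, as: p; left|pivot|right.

5; left

pivot=7, i=-1
j=0: 11>7, skip
j=1: 6≤7, i=0, swap(0,1) ⇒ 6 11 2 13 12 3 5 4 15 7
j=2: 2≤7, i=1, swap(1,2) ⇒ 6 2 11 13 12 3 5 4 15 7
j=3: 13>7, skip
j=4: 12>7, skip
j=5: 3≤7, i=2, swap(2,5) ⇒ 6 2 3 13 12 11 5 4 15 7
j=6: 5≤7, i=3, swap(3,6) ⇒ 6 2 3 5 12 11 13 4 15 7
j=7: 4≤7, i=4, swap(4,7) ⇒ 6 2 3 5 4 11 13 12 15 7
j=8: 15>7, skip
swap(5,9) ⇒ 6 2 3 5 4 7 13 12 15 11; return 5
p = 5; k-1 = 1 < 5 ⇒ left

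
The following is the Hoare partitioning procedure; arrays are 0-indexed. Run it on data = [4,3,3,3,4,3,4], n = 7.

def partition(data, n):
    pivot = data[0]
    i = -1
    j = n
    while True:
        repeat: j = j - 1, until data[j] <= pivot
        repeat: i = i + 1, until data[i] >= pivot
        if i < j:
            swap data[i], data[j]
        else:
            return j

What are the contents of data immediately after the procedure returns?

[4,3,3,3,3,4,4]

pivot = data[0] = 4; i = -1, j = 7
j→6 (data[6]=4≤4), i→0 (data[0]=4≥4); i<j, swap → [4,3,3,3,4,3,4]
j→5 (data[5]=3≤4), i→4 (data[4]=4≥4); i<j, swap → [4,3,3,3,3,4,4]
j→4, i→5; i≥j, return j=4. data = [4,3,3,3,3,4,4]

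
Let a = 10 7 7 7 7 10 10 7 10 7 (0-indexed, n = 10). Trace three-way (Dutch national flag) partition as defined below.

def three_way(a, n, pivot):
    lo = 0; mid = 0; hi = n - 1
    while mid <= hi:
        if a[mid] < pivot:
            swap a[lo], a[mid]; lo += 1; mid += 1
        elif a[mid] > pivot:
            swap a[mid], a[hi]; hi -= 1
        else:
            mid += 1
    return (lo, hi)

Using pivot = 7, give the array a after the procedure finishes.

7 7 7 7 7 7 10 10 10 10

lo=0 mid=0 hi=9
10>7: swap(0,9), hi=8 ⇒ 7 7 7 7 7 10 10 7 10 10
7=7: mid=1
7=7: mid=2
7=7: mid=3
7=7: mid=4
7=7: mid=5
10>7: swap(5,8), hi=7 ⇒ 7 7 7 7 7 10 10 7 10 10
10>7: swap(5,7), hi=6 ⇒ 7 7 7 7 7 7 10 10 10 10
7=7: mid=6
10>7: swap(6,6), hi=5 ⇒ 7 7 7 7 7 7 10 10 10 10
done. lo=0 hi=5; a=7 7 7 7 7 7 10 10 10 10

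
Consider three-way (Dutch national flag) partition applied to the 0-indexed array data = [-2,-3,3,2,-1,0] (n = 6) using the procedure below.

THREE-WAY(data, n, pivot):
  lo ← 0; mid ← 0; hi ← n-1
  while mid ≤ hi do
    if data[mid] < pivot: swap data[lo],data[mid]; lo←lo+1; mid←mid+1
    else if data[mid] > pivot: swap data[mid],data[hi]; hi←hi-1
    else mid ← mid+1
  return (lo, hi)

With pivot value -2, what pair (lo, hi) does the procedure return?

pivot = -2; lo=0, mid=0, hi=5
data[mid]=-2=-2: mid=1
data[mid]=-3<-2: swap data[0],data[1]; lo=1,mid=2 → [-3,-2,3,2,-1,0]
data[mid]=3>-2: swap data[2],data[5]; hi=4 → [-3,-2,0,2,-1,3]
data[mid]=0>-2: swap data[2],data[4]; hi=3 → [-3,-2,-1,2,0,3]
data[mid]=-1>-2: swap data[2],data[3]; hi=2 → [-3,-2,2,-1,0,3]
data[mid]=2>-2: swap data[2],data[2]; hi=1 → [-3,-2,2,-1,0,3]
end: lo=1, hi=1; data = [-3,-2,2,-1,0,3]

(1, 1)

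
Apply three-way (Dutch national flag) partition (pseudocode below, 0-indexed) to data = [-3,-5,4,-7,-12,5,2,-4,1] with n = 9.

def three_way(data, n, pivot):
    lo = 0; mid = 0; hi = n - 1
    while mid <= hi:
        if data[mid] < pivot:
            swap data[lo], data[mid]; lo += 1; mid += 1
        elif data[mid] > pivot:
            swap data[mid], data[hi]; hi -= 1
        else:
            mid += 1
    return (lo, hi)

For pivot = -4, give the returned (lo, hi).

lo=0 mid=0 hi=8
-3>-4: swap(0,8), hi=7 ⇒ [1,-5,4,-7,-12,5,2,-4,-3]
1>-4: swap(0,7), hi=6 ⇒ [-4,-5,4,-7,-12,5,2,1,-3]
-4=-4: mid=1
-5<-4: swap(0,1), lo=1 mid=2 ⇒ [-5,-4,4,-7,-12,5,2,1,-3]
4>-4: swap(2,6), hi=5 ⇒ [-5,-4,2,-7,-12,5,4,1,-3]
2>-4: swap(2,5), hi=4 ⇒ [-5,-4,5,-7,-12,2,4,1,-3]
5>-4: swap(2,4), hi=3 ⇒ [-5,-4,-12,-7,5,2,4,1,-3]
-12<-4: swap(1,2), lo=2 mid=3 ⇒ [-5,-12,-4,-7,5,2,4,1,-3]
-7<-4: swap(2,3), lo=3 mid=4 ⇒ [-5,-12,-7,-4,5,2,4,1,-3]
done. lo=3 hi=3; data=[-5,-12,-7,-4,5,2,4,1,-3]

(3, 3)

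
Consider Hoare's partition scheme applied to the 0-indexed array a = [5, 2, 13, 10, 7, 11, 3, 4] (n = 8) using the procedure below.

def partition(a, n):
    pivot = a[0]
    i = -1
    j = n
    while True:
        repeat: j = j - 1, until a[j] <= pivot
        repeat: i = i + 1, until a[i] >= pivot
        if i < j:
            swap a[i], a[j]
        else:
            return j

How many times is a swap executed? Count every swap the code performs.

pivot = a[0] = 5; i = -1, j = 8
j→7 (a[7]=4≤5), i→0 (a[0]=5≥5); i<j, swap → [4, 2, 13, 10, 7, 11, 3, 5]
j→6 (a[6]=3≤5), i→2 (a[2]=13≥5); i<j, swap → [4, 2, 3, 10, 7, 11, 13, 5]
j→2, i→3; i≥j, return j=2. a = [4, 2, 3, 10, 7, 11, 13, 5]

2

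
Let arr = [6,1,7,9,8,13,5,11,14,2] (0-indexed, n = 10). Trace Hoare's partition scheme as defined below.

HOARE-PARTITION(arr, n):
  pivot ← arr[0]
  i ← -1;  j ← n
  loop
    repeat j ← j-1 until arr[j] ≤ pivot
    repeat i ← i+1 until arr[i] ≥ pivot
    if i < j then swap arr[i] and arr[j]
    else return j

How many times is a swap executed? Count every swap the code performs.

2

pivot=6
j stops at 9 (2), i stops at 0 (6); swap ⇒ [2,1,7,9,8,13,5,11,14,6]
j stops at 6 (5), i stops at 2 (7); swap ⇒ [2,1,5,9,8,13,7,11,14,6]
j stops at 2, i stops at 3; i≥j ⇒ return 2. arr=[2,1,5,9,8,13,7,11,14,6]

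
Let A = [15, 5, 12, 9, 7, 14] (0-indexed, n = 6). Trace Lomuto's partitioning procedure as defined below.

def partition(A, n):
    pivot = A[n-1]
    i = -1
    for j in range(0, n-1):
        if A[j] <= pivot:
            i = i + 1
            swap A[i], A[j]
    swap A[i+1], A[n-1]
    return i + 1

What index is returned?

pivot=14, i=-1
j=0: 15>14, skip
j=1: 5≤14, i=0, swap(0,1) ⇒ [5, 15, 12, 9, 7, 14]
j=2: 12≤14, i=1, swap(1,2) ⇒ [5, 12, 15, 9, 7, 14]
j=3: 9≤14, i=2, swap(2,3) ⇒ [5, 12, 9, 15, 7, 14]
j=4: 7≤14, i=3, swap(3,4) ⇒ [5, 12, 9, 7, 15, 14]
swap(4,5) ⇒ [5, 12, 9, 7, 14, 15]; return 4

4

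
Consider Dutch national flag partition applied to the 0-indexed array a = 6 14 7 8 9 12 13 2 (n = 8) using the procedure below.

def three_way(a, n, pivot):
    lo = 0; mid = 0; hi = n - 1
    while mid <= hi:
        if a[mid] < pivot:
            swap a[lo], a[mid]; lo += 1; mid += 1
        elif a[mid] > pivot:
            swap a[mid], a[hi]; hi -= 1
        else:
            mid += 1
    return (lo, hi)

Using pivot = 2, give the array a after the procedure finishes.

pivot = 2; lo=0, mid=0, hi=7
a[mid]=6>2: swap a[0],a[7]; hi=6 → 2 14 7 8 9 12 13 6
a[mid]=2=2: mid=1
a[mid]=14>2: swap a[1],a[6]; hi=5 → 2 13 7 8 9 12 14 6
a[mid]=13>2: swap a[1],a[5]; hi=4 → 2 12 7 8 9 13 14 6
a[mid]=12>2: swap a[1],a[4]; hi=3 → 2 9 7 8 12 13 14 6
a[mid]=9>2: swap a[1],a[3]; hi=2 → 2 8 7 9 12 13 14 6
a[mid]=8>2: swap a[1],a[2]; hi=1 → 2 7 8 9 12 13 14 6
a[mid]=7>2: swap a[1],a[1]; hi=0 → 2 7 8 9 12 13 14 6
end: lo=0, hi=0; a = 2 7 8 9 12 13 14 6

2 7 8 9 12 13 14 6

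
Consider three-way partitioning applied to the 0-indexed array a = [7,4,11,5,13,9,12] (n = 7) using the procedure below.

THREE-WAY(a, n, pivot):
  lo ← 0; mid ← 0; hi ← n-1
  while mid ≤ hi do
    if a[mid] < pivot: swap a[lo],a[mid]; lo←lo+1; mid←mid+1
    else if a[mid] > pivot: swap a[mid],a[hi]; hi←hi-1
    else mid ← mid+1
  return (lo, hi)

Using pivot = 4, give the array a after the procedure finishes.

[4,11,5,13,9,12,7]

lo=0 mid=0 hi=6
7>4: swap(0,6), hi=5 ⇒ [12,4,11,5,13,9,7]
12>4: swap(0,5), hi=4 ⇒ [9,4,11,5,13,12,7]
9>4: swap(0,4), hi=3 ⇒ [13,4,11,5,9,12,7]
13>4: swap(0,3), hi=2 ⇒ [5,4,11,13,9,12,7]
5>4: swap(0,2), hi=1 ⇒ [11,4,5,13,9,12,7]
11>4: swap(0,1), hi=0 ⇒ [4,11,5,13,9,12,7]
4=4: mid=1
done. lo=0 hi=0; a=[4,11,5,13,9,12,7]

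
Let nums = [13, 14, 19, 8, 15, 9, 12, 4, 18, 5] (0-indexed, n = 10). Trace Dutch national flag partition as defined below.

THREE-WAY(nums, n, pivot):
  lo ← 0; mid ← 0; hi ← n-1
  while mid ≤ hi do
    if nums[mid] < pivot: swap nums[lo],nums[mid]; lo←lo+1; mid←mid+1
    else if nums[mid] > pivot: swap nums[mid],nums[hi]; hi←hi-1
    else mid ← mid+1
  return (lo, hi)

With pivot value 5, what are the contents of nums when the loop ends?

pivot = 5; lo=0, mid=0, hi=9
nums[mid]=13>5: swap nums[0],nums[9]; hi=8 → [5, 14, 19, 8, 15, 9, 12, 4, 18, 13]
nums[mid]=5=5: mid=1
nums[mid]=14>5: swap nums[1],nums[8]; hi=7 → [5, 18, 19, 8, 15, 9, 12, 4, 14, 13]
nums[mid]=18>5: swap nums[1],nums[7]; hi=6 → [5, 4, 19, 8, 15, 9, 12, 18, 14, 13]
nums[mid]=4<5: swap nums[0],nums[1]; lo=1,mid=2 → [4, 5, 19, 8, 15, 9, 12, 18, 14, 13]
nums[mid]=19>5: swap nums[2],nums[6]; hi=5 → [4, 5, 12, 8, 15, 9, 19, 18, 14, 13]
nums[mid]=12>5: swap nums[2],nums[5]; hi=4 → [4, 5, 9, 8, 15, 12, 19, 18, 14, 13]
nums[mid]=9>5: swap nums[2],nums[4]; hi=3 → [4, 5, 15, 8, 9, 12, 19, 18, 14, 13]
nums[mid]=15>5: swap nums[2],nums[3]; hi=2 → [4, 5, 8, 15, 9, 12, 19, 18, 14, 13]
nums[mid]=8>5: swap nums[2],nums[2]; hi=1 → [4, 5, 8, 15, 9, 12, 19, 18, 14, 13]
end: lo=1, hi=1; nums = [4, 5, 8, 15, 9, 12, 19, 18, 14, 13]

[4, 5, 8, 15, 9, 12, 19, 18, 14, 13]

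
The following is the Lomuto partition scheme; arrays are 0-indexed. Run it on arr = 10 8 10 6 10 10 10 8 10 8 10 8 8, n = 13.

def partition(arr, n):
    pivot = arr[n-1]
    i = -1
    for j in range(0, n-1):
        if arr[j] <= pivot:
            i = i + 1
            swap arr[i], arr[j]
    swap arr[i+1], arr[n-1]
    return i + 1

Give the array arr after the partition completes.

pivot = arr[12] = 8; i = -1
j=0: arr[0]=10 > 8 → no swap
j=1: arr[1]=8 ≤ 8 → i=0, swap arr[0],arr[1] → 8 10 10 6 10 10 10 8 10 8 10 8 8
j=2: arr[2]=10 > 8 → no swap
j=3: arr[3]=6 ≤ 8 → i=1, swap arr[1],arr[3] → 8 6 10 10 10 10 10 8 10 8 10 8 8
j=4: arr[4]=10 > 8 → no swap
j=5: arr[5]=10 > 8 → no swap
j=6: arr[6]=10 > 8 → no swap
j=7: arr[7]=8 ≤ 8 → i=2, swap arr[2],arr[7] → 8 6 8 10 10 10 10 10 10 8 10 8 8
j=8: arr[8]=10 > 8 → no swap
j=9: arr[9]=8 ≤ 8 → i=3, swap arr[3],arr[9] → 8 6 8 8 10 10 10 10 10 10 10 8 8
j=10: arr[10]=10 > 8 → no swap
j=11: arr[11]=8 ≤ 8 → i=4, swap arr[4],arr[11] → 8 6 8 8 8 10 10 10 10 10 10 10 8
final swap arr[5],arr[12] → 8 6 8 8 8 8 10 10 10 10 10 10 10; return 5

8 6 8 8 8 8 10 10 10 10 10 10 10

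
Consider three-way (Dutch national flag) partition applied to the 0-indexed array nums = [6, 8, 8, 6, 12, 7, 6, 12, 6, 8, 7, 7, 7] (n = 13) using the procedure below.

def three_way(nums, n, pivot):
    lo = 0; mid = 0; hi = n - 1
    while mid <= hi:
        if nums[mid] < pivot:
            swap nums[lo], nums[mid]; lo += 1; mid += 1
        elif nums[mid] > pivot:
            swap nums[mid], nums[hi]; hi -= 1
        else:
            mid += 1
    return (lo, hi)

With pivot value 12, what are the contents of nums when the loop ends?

[6, 8, 8, 6, 7, 6, 6, 8, 7, 7, 7, 12, 12]

lo=0 mid=0 hi=12
6<12: swap(0,0), lo=1 mid=1 ⇒ [6, 8, 8, 6, 12, 7, 6, 12, 6, 8, 7, 7, 7]
8<12: swap(1,1), lo=2 mid=2 ⇒ [6, 8, 8, 6, 12, 7, 6, 12, 6, 8, 7, 7, 7]
8<12: swap(2,2), lo=3 mid=3 ⇒ [6, 8, 8, 6, 12, 7, 6, 12, 6, 8, 7, 7, 7]
6<12: swap(3,3), lo=4 mid=4 ⇒ [6, 8, 8, 6, 12, 7, 6, 12, 6, 8, 7, 7, 7]
12=12: mid=5
7<12: swap(4,5), lo=5 mid=6 ⇒ [6, 8, 8, 6, 7, 12, 6, 12, 6, 8, 7, 7, 7]
6<12: swap(5,6), lo=6 mid=7 ⇒ [6, 8, 8, 6, 7, 6, 12, 12, 6, 8, 7, 7, 7]
12=12: mid=8
6<12: swap(6,8), lo=7 mid=9 ⇒ [6, 8, 8, 6, 7, 6, 6, 12, 12, 8, 7, 7, 7]
8<12: swap(7,9), lo=8 mid=10 ⇒ [6, 8, 8, 6, 7, 6, 6, 8, 12, 12, 7, 7, 7]
7<12: swap(8,10), lo=9 mid=11 ⇒ [6, 8, 8, 6, 7, 6, 6, 8, 7, 12, 12, 7, 7]
7<12: swap(9,11), lo=10 mid=12 ⇒ [6, 8, 8, 6, 7, 6, 6, 8, 7, 7, 12, 12, 7]
7<12: swap(10,12), lo=11 mid=13 ⇒ [6, 8, 8, 6, 7, 6, 6, 8, 7, 7, 7, 12, 12]
done. lo=11 hi=12; nums=[6, 8, 8, 6, 7, 6, 6, 8, 7, 7, 7, 12, 12]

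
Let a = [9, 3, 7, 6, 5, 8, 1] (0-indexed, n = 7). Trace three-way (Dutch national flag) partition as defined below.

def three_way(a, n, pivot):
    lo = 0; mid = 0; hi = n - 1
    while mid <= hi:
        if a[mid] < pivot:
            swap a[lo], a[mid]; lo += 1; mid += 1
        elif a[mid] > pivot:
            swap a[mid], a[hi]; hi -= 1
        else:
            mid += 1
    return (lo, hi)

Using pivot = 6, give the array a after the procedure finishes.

lo=0 mid=0 hi=6
9>6: swap(0,6), hi=5 ⇒ [1, 3, 7, 6, 5, 8, 9]
1<6: swap(0,0), lo=1 mid=1 ⇒ [1, 3, 7, 6, 5, 8, 9]
3<6: swap(1,1), lo=2 mid=2 ⇒ [1, 3, 7, 6, 5, 8, 9]
7>6: swap(2,5), hi=4 ⇒ [1, 3, 8, 6, 5, 7, 9]
8>6: swap(2,4), hi=3 ⇒ [1, 3, 5, 6, 8, 7, 9]
5<6: swap(2,2), lo=3 mid=3 ⇒ [1, 3, 5, 6, 8, 7, 9]
6=6: mid=4
done. lo=3 hi=3; a=[1, 3, 5, 6, 8, 7, 9]

[1, 3, 5, 6, 8, 7, 9]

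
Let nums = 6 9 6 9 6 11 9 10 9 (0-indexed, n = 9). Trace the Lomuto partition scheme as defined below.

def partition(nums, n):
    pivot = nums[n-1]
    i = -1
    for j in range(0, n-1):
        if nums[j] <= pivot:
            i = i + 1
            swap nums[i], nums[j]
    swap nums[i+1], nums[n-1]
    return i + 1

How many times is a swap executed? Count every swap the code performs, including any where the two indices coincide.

pivot=9, i=-1
j=0: 6≤9, i=0, swap(0,0) ⇒ 6 9 6 9 6 11 9 10 9
j=1: 9≤9, i=1, swap(1,1) ⇒ 6 9 6 9 6 11 9 10 9
j=2: 6≤9, i=2, swap(2,2) ⇒ 6 9 6 9 6 11 9 10 9
j=3: 9≤9, i=3, swap(3,3) ⇒ 6 9 6 9 6 11 9 10 9
j=4: 6≤9, i=4, swap(4,4) ⇒ 6 9 6 9 6 11 9 10 9
j=5: 11>9, skip
j=6: 9≤9, i=5, swap(5,6) ⇒ 6 9 6 9 6 9 11 10 9
j=7: 10>9, skip
swap(6,8) ⇒ 6 9 6 9 6 9 9 10 11; return 6

7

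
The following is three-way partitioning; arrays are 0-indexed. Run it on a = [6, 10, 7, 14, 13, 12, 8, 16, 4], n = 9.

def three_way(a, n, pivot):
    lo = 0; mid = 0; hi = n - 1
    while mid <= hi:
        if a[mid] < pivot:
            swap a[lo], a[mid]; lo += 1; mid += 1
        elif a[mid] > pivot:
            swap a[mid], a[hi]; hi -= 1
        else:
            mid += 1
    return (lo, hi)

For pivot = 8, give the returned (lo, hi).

pivot = 8; lo=0, mid=0, hi=8
a[mid]=6<8: swap a[0],a[0]; lo=1,mid=1 → [6, 10, 7, 14, 13, 12, 8, 16, 4]
a[mid]=10>8: swap a[1],a[8]; hi=7 → [6, 4, 7, 14, 13, 12, 8, 16, 10]
a[mid]=4<8: swap a[1],a[1]; lo=2,mid=2 → [6, 4, 7, 14, 13, 12, 8, 16, 10]
a[mid]=7<8: swap a[2],a[2]; lo=3,mid=3 → [6, 4, 7, 14, 13, 12, 8, 16, 10]
a[mid]=14>8: swap a[3],a[7]; hi=6 → [6, 4, 7, 16, 13, 12, 8, 14, 10]
a[mid]=16>8: swap a[3],a[6]; hi=5 → [6, 4, 7, 8, 13, 12, 16, 14, 10]
a[mid]=8=8: mid=4
a[mid]=13>8: swap a[4],a[5]; hi=4 → [6, 4, 7, 8, 12, 13, 16, 14, 10]
a[mid]=12>8: swap a[4],a[4]; hi=3 → [6, 4, 7, 8, 12, 13, 16, 14, 10]
end: lo=3, hi=3; a = [6, 4, 7, 8, 12, 13, 16, 14, 10]

(3, 3)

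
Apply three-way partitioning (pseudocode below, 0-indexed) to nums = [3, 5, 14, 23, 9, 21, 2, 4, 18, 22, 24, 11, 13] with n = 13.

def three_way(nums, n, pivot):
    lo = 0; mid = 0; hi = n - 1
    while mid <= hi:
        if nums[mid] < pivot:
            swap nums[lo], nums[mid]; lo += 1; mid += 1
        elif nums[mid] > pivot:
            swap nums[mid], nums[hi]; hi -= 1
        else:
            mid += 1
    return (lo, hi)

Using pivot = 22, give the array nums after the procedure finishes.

pivot = 22; lo=0, mid=0, hi=12
nums[mid]=3<22: swap nums[0],nums[0]; lo=1,mid=1 → [3, 5, 14, 23, 9, 21, 2, 4, 18, 22, 24, 11, 13]
nums[mid]=5<22: swap nums[1],nums[1]; lo=2,mid=2 → [3, 5, 14, 23, 9, 21, 2, 4, 18, 22, 24, 11, 13]
nums[mid]=14<22: swap nums[2],nums[2]; lo=3,mid=3 → [3, 5, 14, 23, 9, 21, 2, 4, 18, 22, 24, 11, 13]
nums[mid]=23>22: swap nums[3],nums[12]; hi=11 → [3, 5, 14, 13, 9, 21, 2, 4, 18, 22, 24, 11, 23]
nums[mid]=13<22: swap nums[3],nums[3]; lo=4,mid=4 → [3, 5, 14, 13, 9, 21, 2, 4, 18, 22, 24, 11, 23]
nums[mid]=9<22: swap nums[4],nums[4]; lo=5,mid=5 → [3, 5, 14, 13, 9, 21, 2, 4, 18, 22, 24, 11, 23]
nums[mid]=21<22: swap nums[5],nums[5]; lo=6,mid=6 → [3, 5, 14, 13, 9, 21, 2, 4, 18, 22, 24, 11, 23]
nums[mid]=2<22: swap nums[6],nums[6]; lo=7,mid=7 → [3, 5, 14, 13, 9, 21, 2, 4, 18, 22, 24, 11, 23]
nums[mid]=4<22: swap nums[7],nums[7]; lo=8,mid=8 → [3, 5, 14, 13, 9, 21, 2, 4, 18, 22, 24, 11, 23]
nums[mid]=18<22: swap nums[8],nums[8]; lo=9,mid=9 → [3, 5, 14, 13, 9, 21, 2, 4, 18, 22, 24, 11, 23]
nums[mid]=22=22: mid=10
nums[mid]=24>22: swap nums[10],nums[11]; hi=10 → [3, 5, 14, 13, 9, 21, 2, 4, 18, 22, 11, 24, 23]
nums[mid]=11<22: swap nums[9],nums[10]; lo=10,mid=11 → [3, 5, 14, 13, 9, 21, 2, 4, 18, 11, 22, 24, 23]
end: lo=10, hi=10; nums = [3, 5, 14, 13, 9, 21, 2, 4, 18, 11, 22, 24, 23]

[3, 5, 14, 13, 9, 21, 2, 4, 18, 11, 22, 24, 23]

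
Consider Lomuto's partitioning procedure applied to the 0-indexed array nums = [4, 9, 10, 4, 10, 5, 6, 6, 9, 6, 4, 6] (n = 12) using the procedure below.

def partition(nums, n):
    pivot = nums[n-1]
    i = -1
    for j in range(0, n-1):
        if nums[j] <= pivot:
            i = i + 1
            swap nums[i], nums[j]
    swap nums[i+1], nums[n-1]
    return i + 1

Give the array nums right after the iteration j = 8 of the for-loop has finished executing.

pivot=6, i=-1
j=0: 4≤6, i=0, swap(0,0) ⇒ [4, 9, 10, 4, 10, 5, 6, 6, 9, 6, 4, 6]
j=1: 9>6, skip
j=2: 10>6, skip
j=3: 4≤6, i=1, swap(1,3) ⇒ [4, 4, 10, 9, 10, 5, 6, 6, 9, 6, 4, 6]
j=4: 10>6, skip
j=5: 5≤6, i=2, swap(2,5) ⇒ [4, 4, 5, 9, 10, 10, 6, 6, 9, 6, 4, 6]
j=6: 6≤6, i=3, swap(3,6) ⇒ [4, 4, 5, 6, 10, 10, 9, 6, 9, 6, 4, 6]
j=7: 6≤6, i=4, swap(4,7) ⇒ [4, 4, 5, 6, 6, 10, 9, 10, 9, 6, 4, 6]
j=8: 9>6, skip
(after j=8) nums = [4, 4, 5, 6, 6, 10, 9, 10, 9, 6, 4, 6]

[4, 4, 5, 6, 6, 10, 9, 10, 9, 6, 4, 6]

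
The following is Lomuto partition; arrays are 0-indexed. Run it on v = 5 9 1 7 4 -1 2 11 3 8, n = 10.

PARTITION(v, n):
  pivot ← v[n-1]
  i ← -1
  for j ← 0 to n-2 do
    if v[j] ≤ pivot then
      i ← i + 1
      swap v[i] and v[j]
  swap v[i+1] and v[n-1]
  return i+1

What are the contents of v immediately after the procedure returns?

pivot = v[9] = 8; i = -1
j=0: v[0]=5 ≤ 8 → i=0, swap v[0],v[0] (no change) → 5 9 1 7 4 -1 2 11 3 8
j=1: v[1]=9 > 8 → no swap
j=2: v[2]=1 ≤ 8 → i=1, swap v[1],v[2] → 5 1 9 7 4 -1 2 11 3 8
j=3: v[3]=7 ≤ 8 → i=2, swap v[2],v[3] → 5 1 7 9 4 -1 2 11 3 8
j=4: v[4]=4 ≤ 8 → i=3, swap v[3],v[4] → 5 1 7 4 9 -1 2 11 3 8
j=5: v[5]=-1 ≤ 8 → i=4, swap v[4],v[5] → 5 1 7 4 -1 9 2 11 3 8
j=6: v[6]=2 ≤ 8 → i=5, swap v[5],v[6] → 5 1 7 4 -1 2 9 11 3 8
j=7: v[7]=11 > 8 → no swap
j=8: v[8]=3 ≤ 8 → i=6, swap v[6],v[8] → 5 1 7 4 -1 2 3 11 9 8
final swap v[7],v[9] → 5 1 7 4 -1 2 3 8 9 11; return 7

5 1 7 4 -1 2 3 8 9 11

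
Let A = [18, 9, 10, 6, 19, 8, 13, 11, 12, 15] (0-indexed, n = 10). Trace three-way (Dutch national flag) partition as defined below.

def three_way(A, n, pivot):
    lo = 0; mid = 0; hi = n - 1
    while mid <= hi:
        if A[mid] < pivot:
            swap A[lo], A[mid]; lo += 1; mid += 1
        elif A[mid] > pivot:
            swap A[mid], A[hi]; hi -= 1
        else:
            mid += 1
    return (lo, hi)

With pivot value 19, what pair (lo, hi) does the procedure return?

pivot = 19; lo=0, mid=0, hi=9
A[mid]=18<19: swap A[0],A[0]; lo=1,mid=1 → [18, 9, 10, 6, 19, 8, 13, 11, 12, 15]
A[mid]=9<19: swap A[1],A[1]; lo=2,mid=2 → [18, 9, 10, 6, 19, 8, 13, 11, 12, 15]
A[mid]=10<19: swap A[2],A[2]; lo=3,mid=3 → [18, 9, 10, 6, 19, 8, 13, 11, 12, 15]
A[mid]=6<19: swap A[3],A[3]; lo=4,mid=4 → [18, 9, 10, 6, 19, 8, 13, 11, 12, 15]
A[mid]=19=19: mid=5
A[mid]=8<19: swap A[4],A[5]; lo=5,mid=6 → [18, 9, 10, 6, 8, 19, 13, 11, 12, 15]
A[mid]=13<19: swap A[5],A[6]; lo=6,mid=7 → [18, 9, 10, 6, 8, 13, 19, 11, 12, 15]
A[mid]=11<19: swap A[6],A[7]; lo=7,mid=8 → [18, 9, 10, 6, 8, 13, 11, 19, 12, 15]
A[mid]=12<19: swap A[7],A[8]; lo=8,mid=9 → [18, 9, 10, 6, 8, 13, 11, 12, 19, 15]
A[mid]=15<19: swap A[8],A[9]; lo=9,mid=10 → [18, 9, 10, 6, 8, 13, 11, 12, 15, 19]
end: lo=9, hi=9; A = [18, 9, 10, 6, 8, 13, 11, 12, 15, 19]

(9, 9)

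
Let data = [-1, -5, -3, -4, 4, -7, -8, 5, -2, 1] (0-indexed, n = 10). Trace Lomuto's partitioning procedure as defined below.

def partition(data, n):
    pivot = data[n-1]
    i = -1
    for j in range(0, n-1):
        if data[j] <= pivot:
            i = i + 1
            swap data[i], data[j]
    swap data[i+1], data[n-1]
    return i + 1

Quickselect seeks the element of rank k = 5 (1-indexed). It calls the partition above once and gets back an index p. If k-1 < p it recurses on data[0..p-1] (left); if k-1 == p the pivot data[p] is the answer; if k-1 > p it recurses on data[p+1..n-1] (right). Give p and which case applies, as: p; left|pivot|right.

pivot = data[9] = 1; i = -1
j=0: data[0]=-1 ≤ 1 → i=0, swap data[0],data[0] (no change) → [-1, -5, -3, -4, 4, -7, -8, 5, -2, 1]
j=1: data[1]=-5 ≤ 1 → i=1, swap data[1],data[1] (no change) → [-1, -5, -3, -4, 4, -7, -8, 5, -2, 1]
j=2: data[2]=-3 ≤ 1 → i=2, swap data[2],data[2] (no change) → [-1, -5, -3, -4, 4, -7, -8, 5, -2, 1]
j=3: data[3]=-4 ≤ 1 → i=3, swap data[3],data[3] (no change) → [-1, -5, -3, -4, 4, -7, -8, 5, -2, 1]
j=4: data[4]=4 > 1 → no swap
j=5: data[5]=-7 ≤ 1 → i=4, swap data[4],data[5] → [-1, -5, -3, -4, -7, 4, -8, 5, -2, 1]
j=6: data[6]=-8 ≤ 1 → i=5, swap data[5],data[6] → [-1, -5, -3, -4, -7, -8, 4, 5, -2, 1]
j=7: data[7]=5 > 1 → no swap
j=8: data[8]=-2 ≤ 1 → i=6, swap data[6],data[8] → [-1, -5, -3, -4, -7, -8, -2, 5, 4, 1]
final swap data[7],data[9] → [-1, -5, -3, -4, -7, -8, -2, 1, 4, 5]; return 7
p = 7; k-1 = 4 < 7 ⇒ left

7; left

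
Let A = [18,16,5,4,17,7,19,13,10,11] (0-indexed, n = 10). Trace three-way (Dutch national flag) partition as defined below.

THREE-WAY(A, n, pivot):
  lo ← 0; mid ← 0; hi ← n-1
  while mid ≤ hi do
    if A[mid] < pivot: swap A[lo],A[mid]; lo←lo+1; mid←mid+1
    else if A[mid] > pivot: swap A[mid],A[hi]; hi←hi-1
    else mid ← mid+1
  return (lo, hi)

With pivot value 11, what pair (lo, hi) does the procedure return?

lo=0 mid=0 hi=9
18>11: swap(0,9), hi=8 ⇒ [11,16,5,4,17,7,19,13,10,18]
11=11: mid=1
16>11: swap(1,8), hi=7 ⇒ [11,10,5,4,17,7,19,13,16,18]
10<11: swap(0,1), lo=1 mid=2 ⇒ [10,11,5,4,17,7,19,13,16,18]
5<11: swap(1,2), lo=2 mid=3 ⇒ [10,5,11,4,17,7,19,13,16,18]
4<11: swap(2,3), lo=3 mid=4 ⇒ [10,5,4,11,17,7,19,13,16,18]
17>11: swap(4,7), hi=6 ⇒ [10,5,4,11,13,7,19,17,16,18]
13>11: swap(4,6), hi=5 ⇒ [10,5,4,11,19,7,13,17,16,18]
19>11: swap(4,5), hi=4 ⇒ [10,5,4,11,7,19,13,17,16,18]
7<11: swap(3,4), lo=4 mid=5 ⇒ [10,5,4,7,11,19,13,17,16,18]
done. lo=4 hi=4; A=[10,5,4,7,11,19,13,17,16,18]

(4, 4)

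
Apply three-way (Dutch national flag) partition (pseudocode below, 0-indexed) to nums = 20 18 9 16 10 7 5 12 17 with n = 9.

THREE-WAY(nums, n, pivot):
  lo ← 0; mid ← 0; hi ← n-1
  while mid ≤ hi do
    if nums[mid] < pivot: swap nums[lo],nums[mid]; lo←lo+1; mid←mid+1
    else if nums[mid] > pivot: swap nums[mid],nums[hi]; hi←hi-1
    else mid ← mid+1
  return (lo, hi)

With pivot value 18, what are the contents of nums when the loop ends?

lo=0 mid=0 hi=8
20>18: swap(0,8), hi=7 ⇒ 17 18 9 16 10 7 5 12 20
17<18: swap(0,0), lo=1 mid=1 ⇒ 17 18 9 16 10 7 5 12 20
18=18: mid=2
9<18: swap(1,2), lo=2 mid=3 ⇒ 17 9 18 16 10 7 5 12 20
16<18: swap(2,3), lo=3 mid=4 ⇒ 17 9 16 18 10 7 5 12 20
10<18: swap(3,4), lo=4 mid=5 ⇒ 17 9 16 10 18 7 5 12 20
7<18: swap(4,5), lo=5 mid=6 ⇒ 17 9 16 10 7 18 5 12 20
5<18: swap(5,6), lo=6 mid=7 ⇒ 17 9 16 10 7 5 18 12 20
12<18: swap(6,7), lo=7 mid=8 ⇒ 17 9 16 10 7 5 12 18 20
done. lo=7 hi=7; nums=17 9 16 10 7 5 12 18 20

17 9 16 10 7 5 12 18 20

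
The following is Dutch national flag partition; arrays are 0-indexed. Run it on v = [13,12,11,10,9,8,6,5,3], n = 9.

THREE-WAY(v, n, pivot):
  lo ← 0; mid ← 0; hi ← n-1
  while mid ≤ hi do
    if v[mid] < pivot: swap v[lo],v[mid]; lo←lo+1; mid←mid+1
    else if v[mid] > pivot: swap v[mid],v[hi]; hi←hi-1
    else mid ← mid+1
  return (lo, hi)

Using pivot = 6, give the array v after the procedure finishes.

pivot = 6; lo=0, mid=0, hi=8
v[mid]=13>6: swap v[0],v[8]; hi=7 → [3,12,11,10,9,8,6,5,13]
v[mid]=3<6: swap v[0],v[0]; lo=1,mid=1 → [3,12,11,10,9,8,6,5,13]
v[mid]=12>6: swap v[1],v[7]; hi=6 → [3,5,11,10,9,8,6,12,13]
v[mid]=5<6: swap v[1],v[1]; lo=2,mid=2 → [3,5,11,10,9,8,6,12,13]
v[mid]=11>6: swap v[2],v[6]; hi=5 → [3,5,6,10,9,8,11,12,13]
v[mid]=6=6: mid=3
v[mid]=10>6: swap v[3],v[5]; hi=4 → [3,5,6,8,9,10,11,12,13]
v[mid]=8>6: swap v[3],v[4]; hi=3 → [3,5,6,9,8,10,11,12,13]
v[mid]=9>6: swap v[3],v[3]; hi=2 → [3,5,6,9,8,10,11,12,13]
end: lo=2, hi=2; v = [3,5,6,9,8,10,11,12,13]

[3,5,6,9,8,10,11,12,13]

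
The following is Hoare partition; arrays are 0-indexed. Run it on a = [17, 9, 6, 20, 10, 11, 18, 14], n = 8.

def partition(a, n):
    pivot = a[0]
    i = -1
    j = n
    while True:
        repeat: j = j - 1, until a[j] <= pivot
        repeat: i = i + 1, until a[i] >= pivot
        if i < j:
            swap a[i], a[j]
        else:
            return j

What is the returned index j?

4

pivot=17
j stops at 7 (14), i stops at 0 (17); swap ⇒ [14, 9, 6, 20, 10, 11, 18, 17]
j stops at 5 (11), i stops at 3 (20); swap ⇒ [14, 9, 6, 11, 10, 20, 18, 17]
j stops at 4, i stops at 5; i≥j ⇒ return 4. a=[14, 9, 6, 11, 10, 20, 18, 17]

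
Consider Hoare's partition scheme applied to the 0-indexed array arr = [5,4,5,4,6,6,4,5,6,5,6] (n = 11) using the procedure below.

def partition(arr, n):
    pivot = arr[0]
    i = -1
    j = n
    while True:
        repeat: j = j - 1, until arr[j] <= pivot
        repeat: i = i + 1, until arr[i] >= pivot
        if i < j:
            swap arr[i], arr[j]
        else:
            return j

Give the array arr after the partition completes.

[5,4,5,4,4,6,6,5,6,5,6]

pivot=5
j stops at 9 (5), i stops at 0 (5); swap ⇒ [5,4,5,4,6,6,4,5,6,5,6]
j stops at 7 (5), i stops at 2 (5); swap ⇒ [5,4,5,4,6,6,4,5,6,5,6]
j stops at 6 (4), i stops at 4 (6); swap ⇒ [5,4,5,4,4,6,6,5,6,5,6]
j stops at 4, i stops at 5; i≥j ⇒ return 4. arr=[5,4,5,4,4,6,6,5,6,5,6]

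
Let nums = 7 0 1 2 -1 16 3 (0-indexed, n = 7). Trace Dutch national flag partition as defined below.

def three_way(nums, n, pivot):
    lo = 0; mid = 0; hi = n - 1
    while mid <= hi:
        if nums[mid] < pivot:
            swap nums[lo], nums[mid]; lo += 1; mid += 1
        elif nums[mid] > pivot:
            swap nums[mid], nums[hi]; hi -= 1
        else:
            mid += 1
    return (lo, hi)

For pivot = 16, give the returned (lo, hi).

lo=0 mid=0 hi=6
7<16: swap(0,0), lo=1 mid=1 ⇒ 7 0 1 2 -1 16 3
0<16: swap(1,1), lo=2 mid=2 ⇒ 7 0 1 2 -1 16 3
1<16: swap(2,2), lo=3 mid=3 ⇒ 7 0 1 2 -1 16 3
2<16: swap(3,3), lo=4 mid=4 ⇒ 7 0 1 2 -1 16 3
-1<16: swap(4,4), lo=5 mid=5 ⇒ 7 0 1 2 -1 16 3
16=16: mid=6
3<16: swap(5,6), lo=6 mid=7 ⇒ 7 0 1 2 -1 3 16
done. lo=6 hi=6; nums=7 0 1 2 -1 3 16

(6, 6)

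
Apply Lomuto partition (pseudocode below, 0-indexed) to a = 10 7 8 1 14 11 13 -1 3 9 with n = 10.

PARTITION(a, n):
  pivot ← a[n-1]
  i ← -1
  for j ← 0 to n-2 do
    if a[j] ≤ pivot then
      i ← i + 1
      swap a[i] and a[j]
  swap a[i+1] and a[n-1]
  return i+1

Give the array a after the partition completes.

pivot = a[9] = 9; i = -1
j=0: a[0]=10 > 9 → no swap
j=1: a[1]=7 ≤ 9 → i=0, swap a[0],a[1] → 7 10 8 1 14 11 13 -1 3 9
j=2: a[2]=8 ≤ 9 → i=1, swap a[1],a[2] → 7 8 10 1 14 11 13 -1 3 9
j=3: a[3]=1 ≤ 9 → i=2, swap a[2],a[3] → 7 8 1 10 14 11 13 -1 3 9
j=4: a[4]=14 > 9 → no swap
j=5: a[5]=11 > 9 → no swap
j=6: a[6]=13 > 9 → no swap
j=7: a[7]=-1 ≤ 9 → i=3, swap a[3],a[7] → 7 8 1 -1 14 11 13 10 3 9
j=8: a[8]=3 ≤ 9 → i=4, swap a[4],a[8] → 7 8 1 -1 3 11 13 10 14 9
final swap a[5],a[9] → 7 8 1 -1 3 9 13 10 14 11; return 5

7 8 1 -1 3 9 13 10 14 11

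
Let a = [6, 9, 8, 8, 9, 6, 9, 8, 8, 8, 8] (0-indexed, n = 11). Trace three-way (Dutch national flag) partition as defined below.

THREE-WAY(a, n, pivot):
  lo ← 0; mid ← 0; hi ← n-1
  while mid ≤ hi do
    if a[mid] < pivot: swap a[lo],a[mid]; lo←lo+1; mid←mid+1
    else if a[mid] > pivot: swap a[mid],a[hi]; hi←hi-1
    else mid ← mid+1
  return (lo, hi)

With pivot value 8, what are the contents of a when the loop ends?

pivot = 8; lo=0, mid=0, hi=10
a[mid]=6<8: swap a[0],a[0]; lo=1,mid=1 → [6, 9, 8, 8, 9, 6, 9, 8, 8, 8, 8]
a[mid]=9>8: swap a[1],a[10]; hi=9 → [6, 8, 8, 8, 9, 6, 9, 8, 8, 8, 9]
a[mid]=8=8: mid=2
a[mid]=8=8: mid=3
a[mid]=8=8: mid=4
a[mid]=9>8: swap a[4],a[9]; hi=8 → [6, 8, 8, 8, 8, 6, 9, 8, 8, 9, 9]
a[mid]=8=8: mid=5
a[mid]=6<8: swap a[1],a[5]; lo=2,mid=6 → [6, 6, 8, 8, 8, 8, 9, 8, 8, 9, 9]
a[mid]=9>8: swap a[6],a[8]; hi=7 → [6, 6, 8, 8, 8, 8, 8, 8, 9, 9, 9]
a[mid]=8=8: mid=7
a[mid]=8=8: mid=8
end: lo=2, hi=7; a = [6, 6, 8, 8, 8, 8, 8, 8, 9, 9, 9]

[6, 6, 8, 8, 8, 8, 8, 8, 9, 9, 9]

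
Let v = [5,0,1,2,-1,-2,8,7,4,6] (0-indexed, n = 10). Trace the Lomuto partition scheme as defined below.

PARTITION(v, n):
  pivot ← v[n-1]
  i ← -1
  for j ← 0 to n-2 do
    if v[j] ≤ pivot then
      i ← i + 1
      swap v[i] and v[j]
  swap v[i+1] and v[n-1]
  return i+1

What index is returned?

pivot = v[9] = 6; i = -1
j=0: v[0]=5 ≤ 6 → i=0, swap v[0],v[0] (no change) → [5,0,1,2,-1,-2,8,7,4,6]
j=1: v[1]=0 ≤ 6 → i=1, swap v[1],v[1] (no change) → [5,0,1,2,-1,-2,8,7,4,6]
j=2: v[2]=1 ≤ 6 → i=2, swap v[2],v[2] (no change) → [5,0,1,2,-1,-2,8,7,4,6]
j=3: v[3]=2 ≤ 6 → i=3, swap v[3],v[3] (no change) → [5,0,1,2,-1,-2,8,7,4,6]
j=4: v[4]=-1 ≤ 6 → i=4, swap v[4],v[4] (no change) → [5,0,1,2,-1,-2,8,7,4,6]
j=5: v[5]=-2 ≤ 6 → i=5, swap v[5],v[5] (no change) → [5,0,1,2,-1,-2,8,7,4,6]
j=6: v[6]=8 > 6 → no swap
j=7: v[7]=7 > 6 → no swap
j=8: v[8]=4 ≤ 6 → i=6, swap v[6],v[8] → [5,0,1,2,-1,-2,4,7,8,6]
final swap v[7],v[9] → [5,0,1,2,-1,-2,4,6,8,7]; return 7

7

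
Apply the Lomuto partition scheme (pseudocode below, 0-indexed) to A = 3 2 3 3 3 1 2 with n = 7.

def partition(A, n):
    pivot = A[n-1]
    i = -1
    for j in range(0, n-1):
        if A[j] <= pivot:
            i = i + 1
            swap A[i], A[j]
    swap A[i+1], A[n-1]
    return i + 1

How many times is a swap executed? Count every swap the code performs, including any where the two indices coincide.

3

pivot = A[6] = 2; i = -1
j=0: A[0]=3 > 2 → no swap
j=1: A[1]=2 ≤ 2 → i=0, swap A[0],A[1] → 2 3 3 3 3 1 2
j=2: A[2]=3 > 2 → no swap
j=3: A[3]=3 > 2 → no swap
j=4: A[4]=3 > 2 → no swap
j=5: A[5]=1 ≤ 2 → i=1, swap A[1],A[5] → 2 1 3 3 3 3 2
final swap A[2],A[6] → 2 1 2 3 3 3 3; return 2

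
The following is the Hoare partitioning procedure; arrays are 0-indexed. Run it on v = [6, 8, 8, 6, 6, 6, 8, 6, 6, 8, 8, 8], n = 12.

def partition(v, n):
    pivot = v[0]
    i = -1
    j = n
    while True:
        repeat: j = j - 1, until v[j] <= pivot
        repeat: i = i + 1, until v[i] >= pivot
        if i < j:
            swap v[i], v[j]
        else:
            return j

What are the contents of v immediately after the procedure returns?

pivot=6
j stops at 8 (6), i stops at 0 (6); swap ⇒ [6, 8, 8, 6, 6, 6, 8, 6, 6, 8, 8, 8]
j stops at 7 (6), i stops at 1 (8); swap ⇒ [6, 6, 8, 6, 6, 6, 8, 8, 6, 8, 8, 8]
j stops at 5 (6), i stops at 2 (8); swap ⇒ [6, 6, 6, 6, 6, 8, 8, 8, 6, 8, 8, 8]
j stops at 4 (6), i stops at 3 (6); swap ⇒ [6, 6, 6, 6, 6, 8, 8, 8, 6, 8, 8, 8]
j stops at 3, i stops at 4; i≥j ⇒ return 3. v=[6, 6, 6, 6, 6, 8, 8, 8, 6, 8, 8, 8]

[6, 6, 6, 6, 6, 8, 8, 8, 6, 8, 8, 8]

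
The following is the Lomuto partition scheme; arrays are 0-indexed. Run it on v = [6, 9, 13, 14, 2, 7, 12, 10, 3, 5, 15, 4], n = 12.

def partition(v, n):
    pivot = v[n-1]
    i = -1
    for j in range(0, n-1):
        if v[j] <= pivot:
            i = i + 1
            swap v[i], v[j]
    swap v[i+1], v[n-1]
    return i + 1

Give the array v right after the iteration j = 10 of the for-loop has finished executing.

[2, 3, 13, 14, 6, 7, 12, 10, 9, 5, 15, 4]

pivot=4, i=-1
j=0: 6>4, skip
j=1: 9>4, skip
j=2: 13>4, skip
j=3: 14>4, skip
j=4: 2≤4, i=0, swap(0,4) ⇒ [2, 9, 13, 14, 6, 7, 12, 10, 3, 5, 15, 4]
j=5: 7>4, skip
j=6: 12>4, skip
j=7: 10>4, skip
j=8: 3≤4, i=1, swap(1,8) ⇒ [2, 3, 13, 14, 6, 7, 12, 10, 9, 5, 15, 4]
j=9: 5>4, skip
j=10: 15>4, skip
(after j=10) v = [2, 3, 13, 14, 6, 7, 12, 10, 9, 5, 15, 4]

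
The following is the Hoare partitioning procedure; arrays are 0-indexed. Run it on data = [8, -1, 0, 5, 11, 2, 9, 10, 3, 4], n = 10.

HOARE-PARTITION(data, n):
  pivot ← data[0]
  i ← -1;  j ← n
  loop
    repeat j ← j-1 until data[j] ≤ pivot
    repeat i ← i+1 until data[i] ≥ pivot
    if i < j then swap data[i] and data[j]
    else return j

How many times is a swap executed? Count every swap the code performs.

pivot=8
j stops at 9 (4), i stops at 0 (8); swap ⇒ [4, -1, 0, 5, 11, 2, 9, 10, 3, 8]
j stops at 8 (3), i stops at 4 (11); swap ⇒ [4, -1, 0, 5, 3, 2, 9, 10, 11, 8]
j stops at 5, i stops at 6; i≥j ⇒ return 5. data=[4, -1, 0, 5, 3, 2, 9, 10, 11, 8]

2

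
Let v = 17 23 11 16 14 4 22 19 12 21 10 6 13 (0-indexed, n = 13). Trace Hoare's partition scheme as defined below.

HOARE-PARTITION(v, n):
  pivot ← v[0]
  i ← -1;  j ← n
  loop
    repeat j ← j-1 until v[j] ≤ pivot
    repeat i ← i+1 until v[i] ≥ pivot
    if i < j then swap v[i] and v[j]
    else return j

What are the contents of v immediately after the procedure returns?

pivot=17
j stops at 12 (13), i stops at 0 (17); swap ⇒ 13 23 11 16 14 4 22 19 12 21 10 6 17
j stops at 11 (6), i stops at 1 (23); swap ⇒ 13 6 11 16 14 4 22 19 12 21 10 23 17
j stops at 10 (10), i stops at 6 (22); swap ⇒ 13 6 11 16 14 4 10 19 12 21 22 23 17
j stops at 8 (12), i stops at 7 (19); swap ⇒ 13 6 11 16 14 4 10 12 19 21 22 23 17
j stops at 7, i stops at 8; i≥j ⇒ return 7. v=13 6 11 16 14 4 10 12 19 21 22 23 17

13 6 11 16 14 4 10 12 19 21 22 23 17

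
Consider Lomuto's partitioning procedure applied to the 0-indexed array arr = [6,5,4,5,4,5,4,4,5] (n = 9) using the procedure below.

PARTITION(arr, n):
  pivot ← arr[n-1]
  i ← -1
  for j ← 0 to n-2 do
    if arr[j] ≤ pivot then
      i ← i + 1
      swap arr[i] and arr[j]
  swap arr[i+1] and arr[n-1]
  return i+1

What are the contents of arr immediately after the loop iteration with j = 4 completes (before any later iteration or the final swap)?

pivot = arr[8] = 5; i = -1
j=0: arr[0]=6 > 5 → no swap
j=1: arr[1]=5 ≤ 5 → i=0, swap arr[0],arr[1] → [5,6,4,5,4,5,4,4,5]
j=2: arr[2]=4 ≤ 5 → i=1, swap arr[1],arr[2] → [5,4,6,5,4,5,4,4,5]
j=3: arr[3]=5 ≤ 5 → i=2, swap arr[2],arr[3] → [5,4,5,6,4,5,4,4,5]
j=4: arr[4]=4 ≤ 5 → i=3, swap arr[3],arr[4] → [5,4,5,4,6,5,4,4,5]
(after j=4) arr = [5,4,5,4,6,5,4,4,5]

[5,4,5,4,6,5,4,4,5]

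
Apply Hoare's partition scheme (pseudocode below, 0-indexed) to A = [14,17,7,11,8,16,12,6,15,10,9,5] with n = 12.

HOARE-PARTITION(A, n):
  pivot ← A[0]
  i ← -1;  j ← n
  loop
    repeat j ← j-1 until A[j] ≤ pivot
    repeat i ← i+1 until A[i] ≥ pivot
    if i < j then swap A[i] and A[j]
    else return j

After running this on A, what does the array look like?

pivot=14
j stops at 11 (5), i stops at 0 (14); swap ⇒ [5,17,7,11,8,16,12,6,15,10,9,14]
j stops at 10 (9), i stops at 1 (17); swap ⇒ [5,9,7,11,8,16,12,6,15,10,17,14]
j stops at 9 (10), i stops at 5 (16); swap ⇒ [5,9,7,11,8,10,12,6,15,16,17,14]
j stops at 7, i stops at 8; i≥j ⇒ return 7. A=[5,9,7,11,8,10,12,6,15,16,17,14]

[5,9,7,11,8,10,12,6,15,16,17,14]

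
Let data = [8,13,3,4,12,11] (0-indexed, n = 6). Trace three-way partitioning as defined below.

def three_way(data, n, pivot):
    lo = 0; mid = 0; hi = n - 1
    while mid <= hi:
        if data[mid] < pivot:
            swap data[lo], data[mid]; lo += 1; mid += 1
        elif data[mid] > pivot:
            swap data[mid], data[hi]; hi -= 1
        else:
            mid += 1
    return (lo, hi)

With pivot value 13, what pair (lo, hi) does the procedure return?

(5, 5)

pivot = 13; lo=0, mid=0, hi=5
data[mid]=8<13: swap data[0],data[0]; lo=1,mid=1 → [8,13,3,4,12,11]
data[mid]=13=13: mid=2
data[mid]=3<13: swap data[1],data[2]; lo=2,mid=3 → [8,3,13,4,12,11]
data[mid]=4<13: swap data[2],data[3]; lo=3,mid=4 → [8,3,4,13,12,11]
data[mid]=12<13: swap data[3],data[4]; lo=4,mid=5 → [8,3,4,12,13,11]
data[mid]=11<13: swap data[4],data[5]; lo=5,mid=6 → [8,3,4,12,11,13]
end: lo=5, hi=5; data = [8,3,4,12,11,13]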